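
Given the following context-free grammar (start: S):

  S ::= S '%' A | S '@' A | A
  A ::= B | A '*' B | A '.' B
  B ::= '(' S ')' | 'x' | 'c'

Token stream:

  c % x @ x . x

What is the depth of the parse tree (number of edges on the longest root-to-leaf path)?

5

[S [S [S [A [B c]]] % [A [B x]]] @ [A [A [B x]] . [B x]]]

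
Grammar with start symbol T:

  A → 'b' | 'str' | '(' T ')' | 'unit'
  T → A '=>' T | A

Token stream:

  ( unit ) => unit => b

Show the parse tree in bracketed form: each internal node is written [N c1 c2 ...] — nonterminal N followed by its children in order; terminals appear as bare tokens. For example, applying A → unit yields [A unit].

[T [A ( [T [A unit]] )] => [T [A unit] => [T [A b]]]]

T
A => T
( T ) => T
( A ) => T
( unit ) => T
( unit ) => A => T
( unit ) => unit => T
( unit ) => unit => A
( unit ) => unit => b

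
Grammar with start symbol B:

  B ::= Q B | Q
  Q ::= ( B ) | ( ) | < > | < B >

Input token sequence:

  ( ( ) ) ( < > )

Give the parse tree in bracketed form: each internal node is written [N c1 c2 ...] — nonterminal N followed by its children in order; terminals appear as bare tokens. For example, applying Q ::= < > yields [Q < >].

[B [Q ( [B [Q ( )]] )] [B [Q ( [B [Q < >]] )]]]

B
Q B
( B ) B
( Q ) B
( ( ) ) B
( ( ) ) Q
( ( ) ) ( B )
( ( ) ) ( Q )
( ( ) ) ( < > )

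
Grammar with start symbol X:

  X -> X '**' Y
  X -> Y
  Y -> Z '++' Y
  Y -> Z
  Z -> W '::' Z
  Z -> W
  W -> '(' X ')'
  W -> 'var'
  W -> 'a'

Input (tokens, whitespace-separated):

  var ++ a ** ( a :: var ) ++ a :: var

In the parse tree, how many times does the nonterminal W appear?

[X [X [Y [Z [W var]] ++ [Y [Z [W a]]]]] ** [Y [Z [W ( [X [Y [Z [W a] :: [Z [W var]]]]] )]] ++ [Y [Z [W a] :: [Z [W var]]]]]]

7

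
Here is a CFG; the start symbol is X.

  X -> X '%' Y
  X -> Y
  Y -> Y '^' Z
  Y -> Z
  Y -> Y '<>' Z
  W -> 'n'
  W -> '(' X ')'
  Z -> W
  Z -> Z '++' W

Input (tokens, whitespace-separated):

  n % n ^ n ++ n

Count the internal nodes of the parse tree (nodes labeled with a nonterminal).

[X [X [Y [Z [W n]]]] % [Y [Y [Z [W n]]] ^ [Z [Z [W n]] ++ [W n]]]]

13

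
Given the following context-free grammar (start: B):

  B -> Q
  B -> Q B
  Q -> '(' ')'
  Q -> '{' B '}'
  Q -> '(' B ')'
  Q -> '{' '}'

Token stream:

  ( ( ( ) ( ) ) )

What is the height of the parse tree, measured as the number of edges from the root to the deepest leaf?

[B [Q ( [B [Q ( [B [Q ( )] [B [Q ( )]]] )]] )]]

7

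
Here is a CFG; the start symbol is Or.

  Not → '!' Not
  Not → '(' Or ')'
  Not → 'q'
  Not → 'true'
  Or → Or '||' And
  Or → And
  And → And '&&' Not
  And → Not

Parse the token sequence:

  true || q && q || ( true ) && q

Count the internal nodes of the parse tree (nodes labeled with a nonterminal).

16

[Or [Or [Or [And [Not true]]] || [And [And [Not q]] && [Not q]]] || [And [And [Not ( [Or [And [Not true]]] )]] && [Not q]]]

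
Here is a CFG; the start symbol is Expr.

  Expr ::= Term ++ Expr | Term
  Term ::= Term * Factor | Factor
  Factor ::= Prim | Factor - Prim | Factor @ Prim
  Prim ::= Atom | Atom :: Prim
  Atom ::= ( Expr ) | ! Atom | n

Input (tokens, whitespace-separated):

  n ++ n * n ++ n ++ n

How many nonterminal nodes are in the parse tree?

[Expr [Term [Factor [Prim [Atom n]]]] ++ [Expr [Term [Term [Factor [Prim [Atom n]]]] * [Factor [Prim [Atom n]]]] ++ [Expr [Term [Factor [Prim [Atom n]]]] ++ [Expr [Term [Factor [Prim [Atom n]]]]]]]]

24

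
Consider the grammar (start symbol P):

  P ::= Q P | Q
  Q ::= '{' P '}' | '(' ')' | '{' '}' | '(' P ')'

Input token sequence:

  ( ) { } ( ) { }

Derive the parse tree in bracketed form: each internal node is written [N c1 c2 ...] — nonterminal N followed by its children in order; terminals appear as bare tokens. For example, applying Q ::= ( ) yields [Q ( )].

[P [Q ( )] [P [Q { }] [P [Q ( )] [P [Q { }]]]]]

P
Q P
( ) P
( ) Q P
( ) { } P
( ) { } Q P
( ) { } ( ) P
( ) { } ( ) Q
( ) { } ( ) { }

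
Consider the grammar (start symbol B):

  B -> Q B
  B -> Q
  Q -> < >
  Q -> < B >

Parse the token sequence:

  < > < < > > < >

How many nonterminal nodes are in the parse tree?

8

[B [Q < >] [B [Q < [B [Q < >]] >] [B [Q < >]]]]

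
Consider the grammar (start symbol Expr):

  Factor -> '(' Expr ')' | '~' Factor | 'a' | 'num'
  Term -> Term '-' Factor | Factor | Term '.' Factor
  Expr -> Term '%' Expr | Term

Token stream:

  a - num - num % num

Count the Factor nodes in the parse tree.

[Expr [Term [Term [Term [Factor a]] - [Factor num]] - [Factor num]] % [Expr [Term [Factor num]]]]

4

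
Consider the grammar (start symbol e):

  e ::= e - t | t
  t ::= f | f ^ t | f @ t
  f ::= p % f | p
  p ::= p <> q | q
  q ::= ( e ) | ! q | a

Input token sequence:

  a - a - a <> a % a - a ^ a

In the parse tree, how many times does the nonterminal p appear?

7

[e [e [e [e [t [f [p [q a]]]]] - [t [f [p [q a]]]]] - [t [f [p [p [q a]] <> [q a]] % [f [p [q a]]]]]] - [t [f [p [q a]]] ^ [t [f [p [q a]]]]]]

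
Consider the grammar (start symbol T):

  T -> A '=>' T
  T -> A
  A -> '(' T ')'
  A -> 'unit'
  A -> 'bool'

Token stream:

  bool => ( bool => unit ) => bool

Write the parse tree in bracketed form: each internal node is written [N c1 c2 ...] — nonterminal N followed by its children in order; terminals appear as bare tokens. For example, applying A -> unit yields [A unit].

[T [A bool] => [T [A ( [T [A bool] => [T [A unit]]] )] => [T [A bool]]]]

T
A => T
bool => T
bool => A => T
bool => ( T ) => T
bool => ( A => T ) => T
bool => ( bool => T ) => T
bool => ( bool => A ) => T
bool => ( bool => unit ) => T
bool => ( bool => unit ) => A
bool => ( bool => unit ) => bool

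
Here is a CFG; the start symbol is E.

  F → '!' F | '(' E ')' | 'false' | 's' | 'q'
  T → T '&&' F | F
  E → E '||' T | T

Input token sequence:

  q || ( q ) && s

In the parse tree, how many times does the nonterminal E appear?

3

[E [E [T [F q]]] || [T [T [F ( [E [T [F q]]] )]] && [F s]]]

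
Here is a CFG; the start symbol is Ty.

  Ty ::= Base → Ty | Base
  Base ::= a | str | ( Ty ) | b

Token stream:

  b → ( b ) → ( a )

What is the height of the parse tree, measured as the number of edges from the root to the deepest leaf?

[Ty [Base b] → [Ty [Base ( [Ty [Base b]] )] → [Ty [Base ( [Ty [Base a]] )]]]]

6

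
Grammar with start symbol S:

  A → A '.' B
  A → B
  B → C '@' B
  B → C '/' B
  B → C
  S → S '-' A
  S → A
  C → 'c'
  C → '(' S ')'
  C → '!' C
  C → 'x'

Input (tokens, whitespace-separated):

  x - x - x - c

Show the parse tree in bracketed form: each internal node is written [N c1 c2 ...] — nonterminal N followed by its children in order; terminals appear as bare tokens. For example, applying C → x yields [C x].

[S [S [S [S [A [B [C x]]]] - [A [B [C x]]]] - [A [B [C x]]]] - [A [B [C c]]]]

S
S - A
S - A - A
S - A - A - A
A - A - A - A
B - A - A - A
C - A - A - A
x - A - A - A
x - B - A - A
x - C - A - A
x - x - A - A
x - x - B - A
x - x - C - A
x - x - x - A
x - x - x - B
x - x - x - C
x - x - x - c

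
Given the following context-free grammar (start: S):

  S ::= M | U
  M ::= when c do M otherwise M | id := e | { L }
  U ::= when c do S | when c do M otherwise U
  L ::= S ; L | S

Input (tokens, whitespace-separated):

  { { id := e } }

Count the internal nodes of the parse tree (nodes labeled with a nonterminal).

[S [M { [L [S [M { [L [S [M id := e]]] }]]] }]]

8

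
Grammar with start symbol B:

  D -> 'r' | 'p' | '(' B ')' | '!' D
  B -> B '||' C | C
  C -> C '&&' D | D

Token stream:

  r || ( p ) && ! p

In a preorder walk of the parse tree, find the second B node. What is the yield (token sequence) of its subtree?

r

[B [B [C [D r]]] || [C [C [D ( [B [C [D p]]] )]] && [D ! [D p]]]]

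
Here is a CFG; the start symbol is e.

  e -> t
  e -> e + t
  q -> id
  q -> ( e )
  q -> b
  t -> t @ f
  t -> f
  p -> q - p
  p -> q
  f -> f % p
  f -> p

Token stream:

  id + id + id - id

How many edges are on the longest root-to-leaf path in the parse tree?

7

[e [e [e [t [f [p [q id]]]]] + [t [f [p [q id]]]]] + [t [f [p [q id] - [p [q id]]]]]]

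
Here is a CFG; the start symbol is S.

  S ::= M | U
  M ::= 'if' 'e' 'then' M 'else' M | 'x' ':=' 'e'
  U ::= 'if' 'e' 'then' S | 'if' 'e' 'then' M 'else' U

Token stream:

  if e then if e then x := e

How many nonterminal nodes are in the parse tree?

[S [U if e then [S [U if e then [S [M x := e]]]]]]

6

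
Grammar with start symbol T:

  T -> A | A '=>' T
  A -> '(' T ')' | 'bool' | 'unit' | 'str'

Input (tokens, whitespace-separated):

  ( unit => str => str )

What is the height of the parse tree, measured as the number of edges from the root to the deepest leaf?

6

[T [A ( [T [A unit] => [T [A str] => [T [A str]]]] )]]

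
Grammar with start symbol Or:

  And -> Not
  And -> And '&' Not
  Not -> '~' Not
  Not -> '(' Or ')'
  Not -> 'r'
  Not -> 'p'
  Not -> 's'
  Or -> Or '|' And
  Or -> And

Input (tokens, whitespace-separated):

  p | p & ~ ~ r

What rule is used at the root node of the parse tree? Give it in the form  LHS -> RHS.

Or -> Or '|' And

[Or [Or [And [Not p]]] | [And [And [Not p]] & [Not ~ [Not ~ [Not r]]]]]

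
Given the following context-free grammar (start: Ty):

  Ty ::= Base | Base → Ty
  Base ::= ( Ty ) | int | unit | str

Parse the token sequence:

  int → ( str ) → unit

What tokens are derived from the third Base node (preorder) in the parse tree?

str

[Ty [Base int] → [Ty [Base ( [Ty [Base str]] )] → [Ty [Base unit]]]]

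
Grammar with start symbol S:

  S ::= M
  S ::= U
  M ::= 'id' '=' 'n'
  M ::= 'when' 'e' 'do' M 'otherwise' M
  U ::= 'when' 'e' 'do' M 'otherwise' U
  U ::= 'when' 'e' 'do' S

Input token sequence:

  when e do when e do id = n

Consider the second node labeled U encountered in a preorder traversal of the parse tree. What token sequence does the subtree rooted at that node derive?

when e do id = n

[S [U when e do [S [U when e do [S [M id = n]]]]]]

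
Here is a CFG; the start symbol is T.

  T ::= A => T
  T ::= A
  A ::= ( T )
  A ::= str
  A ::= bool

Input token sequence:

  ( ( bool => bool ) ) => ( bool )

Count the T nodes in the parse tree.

[T [A ( [T [A ( [T [A bool] => [T [A bool]]] )]] )] => [T [A ( [T [A bool]] )]]]

6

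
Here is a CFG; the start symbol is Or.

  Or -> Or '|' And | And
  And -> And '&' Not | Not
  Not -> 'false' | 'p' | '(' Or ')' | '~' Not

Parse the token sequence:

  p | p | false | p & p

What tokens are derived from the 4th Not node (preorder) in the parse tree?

p

[Or [Or [Or [Or [And [Not p]]] | [And [Not p]]] | [And [Not false]]] | [And [And [Not p]] & [Not p]]]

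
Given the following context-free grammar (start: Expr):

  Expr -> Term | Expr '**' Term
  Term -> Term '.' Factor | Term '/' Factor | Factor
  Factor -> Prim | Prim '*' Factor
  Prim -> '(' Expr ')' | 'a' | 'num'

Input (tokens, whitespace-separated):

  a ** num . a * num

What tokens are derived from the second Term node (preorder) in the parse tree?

[Expr [Expr [Term [Factor [Prim a]]]] ** [Term [Term [Factor [Prim num]]] . [Factor [Prim a] * [Factor [Prim num]]]]]

num . a * num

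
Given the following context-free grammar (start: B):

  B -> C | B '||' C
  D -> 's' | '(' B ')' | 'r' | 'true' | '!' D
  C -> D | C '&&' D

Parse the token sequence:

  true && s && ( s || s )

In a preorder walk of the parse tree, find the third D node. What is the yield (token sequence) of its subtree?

[B [C [C [C [D true]] && [D s]] && [D ( [B [B [C [D s]]] || [C [D s]]] )]]]

( s || s )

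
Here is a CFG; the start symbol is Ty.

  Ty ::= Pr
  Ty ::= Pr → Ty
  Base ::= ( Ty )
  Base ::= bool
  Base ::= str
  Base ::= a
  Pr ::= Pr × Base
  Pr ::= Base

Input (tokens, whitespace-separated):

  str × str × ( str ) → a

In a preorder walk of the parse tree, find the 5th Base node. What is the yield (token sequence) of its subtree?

[Ty [Pr [Pr [Pr [Base str]] × [Base str]] × [Base ( [Ty [Pr [Base str]]] )]] → [Ty [Pr [Base a]]]]

a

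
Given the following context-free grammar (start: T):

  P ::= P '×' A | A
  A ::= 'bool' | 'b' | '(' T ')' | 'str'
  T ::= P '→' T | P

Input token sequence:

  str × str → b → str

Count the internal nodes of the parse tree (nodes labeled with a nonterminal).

[T [P [P [A str]] × [A str]] → [T [P [A b]] → [T [P [A str]]]]]

11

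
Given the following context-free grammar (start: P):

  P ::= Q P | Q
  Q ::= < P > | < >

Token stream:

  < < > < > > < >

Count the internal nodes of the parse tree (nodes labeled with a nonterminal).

[P [Q < [P [Q < >] [P [Q < >]]] >] [P [Q < >]]]

8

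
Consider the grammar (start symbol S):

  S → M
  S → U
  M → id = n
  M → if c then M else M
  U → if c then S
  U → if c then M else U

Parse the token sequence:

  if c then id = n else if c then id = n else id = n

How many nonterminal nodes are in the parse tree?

[S [M if c then [M id = n] else [M if c then [M id = n] else [M id = n]]]]

6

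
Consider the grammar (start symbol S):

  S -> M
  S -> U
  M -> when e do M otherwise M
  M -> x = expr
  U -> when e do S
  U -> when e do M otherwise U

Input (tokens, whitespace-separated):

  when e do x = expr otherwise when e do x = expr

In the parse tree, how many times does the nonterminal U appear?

2

[S [U when e do [M x = expr] otherwise [U when e do [S [M x = expr]]]]]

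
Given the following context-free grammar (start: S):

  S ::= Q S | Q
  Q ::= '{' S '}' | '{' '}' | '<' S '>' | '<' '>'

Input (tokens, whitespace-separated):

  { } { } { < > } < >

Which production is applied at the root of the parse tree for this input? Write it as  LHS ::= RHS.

[S [Q { }] [S [Q { }] [S [Q { [S [Q < >]] }] [S [Q < >]]]]]

S ::= Q S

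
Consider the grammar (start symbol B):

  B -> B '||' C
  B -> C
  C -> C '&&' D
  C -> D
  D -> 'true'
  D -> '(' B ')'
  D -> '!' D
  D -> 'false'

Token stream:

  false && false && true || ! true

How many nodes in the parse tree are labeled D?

5

[B [B [C [C [C [D false]] && [D false]] && [D true]]] || [C [D ! [D true]]]]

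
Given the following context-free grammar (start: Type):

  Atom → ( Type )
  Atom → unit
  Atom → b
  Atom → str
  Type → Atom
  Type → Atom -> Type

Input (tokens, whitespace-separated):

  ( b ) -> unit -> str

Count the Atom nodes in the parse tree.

4

[Type [Atom ( [Type [Atom b]] )] -> [Type [Atom unit] -> [Type [Atom str]]]]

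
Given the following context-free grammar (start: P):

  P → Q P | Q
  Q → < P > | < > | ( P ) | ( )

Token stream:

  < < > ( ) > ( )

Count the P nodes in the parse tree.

4

[P [Q < [P [Q < >] [P [Q ( )]]] >] [P [Q ( )]]]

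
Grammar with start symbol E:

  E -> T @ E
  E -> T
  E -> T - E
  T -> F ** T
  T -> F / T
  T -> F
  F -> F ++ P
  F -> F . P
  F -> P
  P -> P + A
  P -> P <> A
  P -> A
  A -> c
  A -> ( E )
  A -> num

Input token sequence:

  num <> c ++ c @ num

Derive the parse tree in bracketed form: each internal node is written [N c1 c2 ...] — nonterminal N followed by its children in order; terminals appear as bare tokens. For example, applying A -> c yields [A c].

E
T @ E
F @ E
F ++ P @ E
P ++ P @ E
P <> A ++ P @ E
A <> A ++ P @ E
num <> A ++ P @ E
num <> c ++ P @ E
num <> c ++ A @ E
num <> c ++ c @ E
num <> c ++ c @ T
num <> c ++ c @ F
num <> c ++ c @ P
num <> c ++ c @ A
num <> c ++ c @ num

[E [T [F [F [P [P [A num]] <> [A c]]] ++ [P [A c]]]] @ [E [T [F [P [A num]]]]]]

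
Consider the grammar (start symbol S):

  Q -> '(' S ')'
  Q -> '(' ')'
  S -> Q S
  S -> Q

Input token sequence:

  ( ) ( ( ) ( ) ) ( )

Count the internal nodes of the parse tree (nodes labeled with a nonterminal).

[S [Q ( )] [S [Q ( [S [Q ( )] [S [Q ( )]]] )] [S [Q ( )]]]]

10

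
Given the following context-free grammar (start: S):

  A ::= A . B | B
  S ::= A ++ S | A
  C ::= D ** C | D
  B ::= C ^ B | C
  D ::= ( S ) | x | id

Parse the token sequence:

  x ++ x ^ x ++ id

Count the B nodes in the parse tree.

4

[S [A [B [C [D x]]]] ++ [S [A [B [C [D x]] ^ [B [C [D x]]]]] ++ [S [A [B [C [D id]]]]]]]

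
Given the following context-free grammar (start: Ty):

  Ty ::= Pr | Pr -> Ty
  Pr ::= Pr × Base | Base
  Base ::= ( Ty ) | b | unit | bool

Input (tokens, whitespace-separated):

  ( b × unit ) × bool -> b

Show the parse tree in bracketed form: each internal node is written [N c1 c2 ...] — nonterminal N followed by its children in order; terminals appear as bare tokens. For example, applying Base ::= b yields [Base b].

Ty
Pr -> Ty
Pr × Base -> Ty
Base × Base -> Ty
( Ty ) × Base -> Ty
( Pr ) × Base -> Ty
( Pr × Base ) × Base -> Ty
( Base × Base ) × Base -> Ty
( b × Base ) × Base -> Ty
( b × unit ) × Base -> Ty
( b × unit ) × bool -> Ty
( b × unit ) × bool -> Pr
( b × unit ) × bool -> Base
( b × unit ) × bool -> b

[Ty [Pr [Pr [Base ( [Ty [Pr [Pr [Base b]] × [Base unit]]] )]] × [Base bool]] -> [Ty [Pr [Base b]]]]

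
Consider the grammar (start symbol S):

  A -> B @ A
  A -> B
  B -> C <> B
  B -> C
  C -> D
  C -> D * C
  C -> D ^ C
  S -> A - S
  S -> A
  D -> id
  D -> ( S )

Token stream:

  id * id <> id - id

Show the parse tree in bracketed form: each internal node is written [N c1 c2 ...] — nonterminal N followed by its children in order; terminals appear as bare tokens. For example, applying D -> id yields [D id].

[S [A [B [C [D id] * [C [D id]]] <> [B [C [D id]]]]] - [S [A [B [C [D id]]]]]]

S
A - S
B - S
C <> B - S
D * C <> B - S
id * C <> B - S
id * D <> B - S
id * id <> B - S
id * id <> C - S
id * id <> D - S
id * id <> id - S
id * id <> id - A
id * id <> id - B
id * id <> id - C
id * id <> id - D
id * id <> id - id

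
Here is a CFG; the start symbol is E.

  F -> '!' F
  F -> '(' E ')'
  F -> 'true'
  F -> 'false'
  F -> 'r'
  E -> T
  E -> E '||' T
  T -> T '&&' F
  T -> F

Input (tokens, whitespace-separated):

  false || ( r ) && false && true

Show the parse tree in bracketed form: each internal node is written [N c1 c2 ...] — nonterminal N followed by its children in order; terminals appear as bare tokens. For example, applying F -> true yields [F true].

[E [E [T [F false]]] || [T [T [T [F ( [E [T [F r]]] )]] && [F false]] && [F true]]]

E
E || T
T || T
F || T
false || T
false || T && F
false || T && F && F
false || F && F && F
false || ( E ) && F && F
false || ( T ) && F && F
false || ( F ) && F && F
false || ( r ) && F && F
false || ( r ) && false && F
false || ( r ) && false && true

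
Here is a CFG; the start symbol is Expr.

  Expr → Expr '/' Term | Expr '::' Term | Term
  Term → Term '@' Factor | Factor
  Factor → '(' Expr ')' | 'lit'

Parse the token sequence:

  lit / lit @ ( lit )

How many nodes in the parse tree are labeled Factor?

4

[Expr [Expr [Term [Factor lit]]] / [Term [Term [Factor lit]] @ [Factor ( [Expr [Term [Factor lit]]] )]]]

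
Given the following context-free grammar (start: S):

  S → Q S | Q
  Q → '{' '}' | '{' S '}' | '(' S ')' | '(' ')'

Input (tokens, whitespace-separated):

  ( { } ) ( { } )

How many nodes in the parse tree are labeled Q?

4

[S [Q ( [S [Q { }]] )] [S [Q ( [S [Q { }]] )]]]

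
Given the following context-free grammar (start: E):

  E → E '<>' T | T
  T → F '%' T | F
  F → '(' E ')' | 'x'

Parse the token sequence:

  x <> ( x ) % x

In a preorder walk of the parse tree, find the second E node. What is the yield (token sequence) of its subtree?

[E [E [T [F x]]] <> [T [F ( [E [T [F x]]] )] % [T [F x]]]]

x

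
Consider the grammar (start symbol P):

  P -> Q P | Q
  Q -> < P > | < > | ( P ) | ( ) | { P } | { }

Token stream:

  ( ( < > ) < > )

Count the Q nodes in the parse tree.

[P [Q ( [P [Q ( [P [Q < >]] )] [P [Q < >]]] )]]

4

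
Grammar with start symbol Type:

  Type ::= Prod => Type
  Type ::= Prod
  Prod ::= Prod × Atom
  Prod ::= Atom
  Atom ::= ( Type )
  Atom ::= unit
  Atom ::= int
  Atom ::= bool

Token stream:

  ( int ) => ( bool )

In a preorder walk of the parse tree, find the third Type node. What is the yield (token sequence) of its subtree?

( bool )

[Type [Prod [Atom ( [Type [Prod [Atom int]]] )]] => [Type [Prod [Atom ( [Type [Prod [Atom bool]]] )]]]]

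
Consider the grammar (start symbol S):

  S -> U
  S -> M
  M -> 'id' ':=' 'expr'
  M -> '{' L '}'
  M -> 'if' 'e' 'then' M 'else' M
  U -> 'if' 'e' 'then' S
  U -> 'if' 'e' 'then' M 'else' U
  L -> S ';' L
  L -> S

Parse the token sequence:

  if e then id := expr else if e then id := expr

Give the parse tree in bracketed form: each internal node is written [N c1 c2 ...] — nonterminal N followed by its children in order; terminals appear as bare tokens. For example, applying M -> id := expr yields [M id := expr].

S
U
if e then M else U
if e then id := expr else U
if e then id := expr else if e then S
if e then id := expr else if e then M
if e then id := expr else if e then id := expr

[S [U if e then [M id := expr] else [U if e then [S [M id := expr]]]]]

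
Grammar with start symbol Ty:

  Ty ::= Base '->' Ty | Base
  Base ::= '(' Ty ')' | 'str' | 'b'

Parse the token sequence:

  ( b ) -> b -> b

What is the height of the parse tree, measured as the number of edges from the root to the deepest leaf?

[Ty [Base ( [Ty [Base b]] )] -> [Ty [Base b] -> [Ty [Base b]]]]

4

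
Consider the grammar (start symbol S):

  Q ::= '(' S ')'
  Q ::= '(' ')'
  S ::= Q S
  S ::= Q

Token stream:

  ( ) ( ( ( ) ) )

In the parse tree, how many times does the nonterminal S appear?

4

[S [Q ( )] [S [Q ( [S [Q ( [S [Q ( )]] )]] )]]]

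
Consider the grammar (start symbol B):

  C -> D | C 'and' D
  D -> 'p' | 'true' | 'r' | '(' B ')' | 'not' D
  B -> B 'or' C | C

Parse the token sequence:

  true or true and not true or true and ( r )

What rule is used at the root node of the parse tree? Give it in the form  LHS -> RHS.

B -> B 'or' C

[B [B [B [C [D true]]] or [C [C [D true]] and [D not [D true]]]] or [C [C [D true]] and [D ( [B [C [D r]]] )]]]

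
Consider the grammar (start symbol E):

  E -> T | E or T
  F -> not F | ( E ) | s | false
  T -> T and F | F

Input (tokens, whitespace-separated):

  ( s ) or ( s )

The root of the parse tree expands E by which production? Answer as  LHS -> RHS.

[E [E [T [F ( [E [T [F s]]] )]]] or [T [F ( [E [T [F s]]] )]]]

E -> E or T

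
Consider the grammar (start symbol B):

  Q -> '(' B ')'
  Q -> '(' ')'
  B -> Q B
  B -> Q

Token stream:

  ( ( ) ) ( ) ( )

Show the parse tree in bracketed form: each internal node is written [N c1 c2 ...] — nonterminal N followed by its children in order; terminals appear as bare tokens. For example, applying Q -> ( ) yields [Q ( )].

[B [Q ( [B [Q ( )]] )] [B [Q ( )] [B [Q ( )]]]]

B
Q B
( B ) B
( Q ) B
( ( ) ) B
( ( ) ) Q B
( ( ) ) ( ) B
( ( ) ) ( ) Q
( ( ) ) ( ) ( )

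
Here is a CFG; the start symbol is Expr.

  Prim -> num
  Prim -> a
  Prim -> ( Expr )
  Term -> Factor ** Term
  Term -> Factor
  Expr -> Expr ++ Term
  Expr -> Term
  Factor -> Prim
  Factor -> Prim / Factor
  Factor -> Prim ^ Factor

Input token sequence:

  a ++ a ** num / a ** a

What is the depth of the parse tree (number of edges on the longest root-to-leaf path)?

[Expr [Expr [Term [Factor [Prim a]]]] ++ [Term [Factor [Prim a]] ** [Term [Factor [Prim num] / [Factor [Prim a]]] ** [Term [Factor [Prim a]]]]]]

6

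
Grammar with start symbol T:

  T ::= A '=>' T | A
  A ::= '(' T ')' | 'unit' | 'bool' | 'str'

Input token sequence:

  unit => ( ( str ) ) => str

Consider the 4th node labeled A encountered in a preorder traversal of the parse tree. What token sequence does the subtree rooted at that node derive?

[T [A unit] => [T [A ( [T [A ( [T [A str]] )]] )] => [T [A str]]]]

str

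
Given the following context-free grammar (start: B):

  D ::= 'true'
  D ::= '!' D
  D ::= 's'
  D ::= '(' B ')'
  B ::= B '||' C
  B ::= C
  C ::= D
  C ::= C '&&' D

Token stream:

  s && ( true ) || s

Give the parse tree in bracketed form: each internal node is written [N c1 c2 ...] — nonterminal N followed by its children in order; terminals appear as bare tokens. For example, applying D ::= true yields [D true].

B
B || C
C || C
C && D || C
D && D || C
s && D || C
s && ( B ) || C
s && ( C ) || C
s && ( D ) || C
s && ( true ) || C
s && ( true ) || D
s && ( true ) || s

[B [B [C [C [D s]] && [D ( [B [C [D true]]] )]]] || [C [D s]]]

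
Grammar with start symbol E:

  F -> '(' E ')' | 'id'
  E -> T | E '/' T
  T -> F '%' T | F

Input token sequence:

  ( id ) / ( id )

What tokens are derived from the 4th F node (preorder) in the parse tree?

id

[E [E [T [F ( [E [T [F id]]] )]]] / [T [F ( [E [T [F id]]] )]]]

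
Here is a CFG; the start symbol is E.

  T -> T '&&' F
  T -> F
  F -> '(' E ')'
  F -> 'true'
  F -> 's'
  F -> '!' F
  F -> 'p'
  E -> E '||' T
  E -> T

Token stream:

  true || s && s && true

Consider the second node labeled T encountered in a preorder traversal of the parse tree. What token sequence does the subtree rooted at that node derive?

s && s && true

[E [E [T [F true]]] || [T [T [T [F s]] && [F s]] && [F true]]]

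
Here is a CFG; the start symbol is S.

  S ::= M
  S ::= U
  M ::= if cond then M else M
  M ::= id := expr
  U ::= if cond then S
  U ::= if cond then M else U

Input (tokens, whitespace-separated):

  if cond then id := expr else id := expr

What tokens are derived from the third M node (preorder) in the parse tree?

[S [M if cond then [M id := expr] else [M id := expr]]]

id := expr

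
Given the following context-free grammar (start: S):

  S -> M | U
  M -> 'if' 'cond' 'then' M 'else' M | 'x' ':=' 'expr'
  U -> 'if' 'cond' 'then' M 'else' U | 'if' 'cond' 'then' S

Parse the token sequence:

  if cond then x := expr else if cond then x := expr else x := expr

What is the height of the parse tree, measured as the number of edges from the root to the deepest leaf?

[S [M if cond then [M x := expr] else [M if cond then [M x := expr] else [M x := expr]]]]

4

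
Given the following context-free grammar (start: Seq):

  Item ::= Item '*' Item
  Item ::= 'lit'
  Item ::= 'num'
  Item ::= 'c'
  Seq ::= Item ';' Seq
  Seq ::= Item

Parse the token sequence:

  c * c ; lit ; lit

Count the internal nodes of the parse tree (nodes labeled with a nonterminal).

8

[Seq [Item [Item c] * [Item c]] ; [Seq [Item lit] ; [Seq [Item lit]]]]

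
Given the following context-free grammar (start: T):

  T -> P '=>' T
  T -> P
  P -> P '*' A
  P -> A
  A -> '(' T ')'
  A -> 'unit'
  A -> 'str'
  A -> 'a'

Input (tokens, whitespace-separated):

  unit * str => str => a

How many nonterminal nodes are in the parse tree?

11

[T [P [P [A unit]] * [A str]] => [T [P [A str]] => [T [P [A a]]]]]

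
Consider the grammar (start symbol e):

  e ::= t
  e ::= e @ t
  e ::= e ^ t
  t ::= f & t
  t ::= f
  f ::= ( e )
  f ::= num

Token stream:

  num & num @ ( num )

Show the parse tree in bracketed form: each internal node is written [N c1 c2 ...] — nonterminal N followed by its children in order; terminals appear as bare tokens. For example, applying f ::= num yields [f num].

e
e @ t
t @ t
f & t @ t
num & t @ t
num & f @ t
num & num @ t
num & num @ f
num & num @ ( e )
num & num @ ( t )
num & num @ ( f )
num & num @ ( num )

[e [e [t [f num] & [t [f num]]]] @ [t [f ( [e [t [f num]]] )]]]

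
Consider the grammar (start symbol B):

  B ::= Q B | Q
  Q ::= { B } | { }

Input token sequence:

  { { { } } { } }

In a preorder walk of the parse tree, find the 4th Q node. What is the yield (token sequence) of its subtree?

[B [Q { [B [Q { [B [Q { }]] }] [B [Q { }]]] }]]

{ }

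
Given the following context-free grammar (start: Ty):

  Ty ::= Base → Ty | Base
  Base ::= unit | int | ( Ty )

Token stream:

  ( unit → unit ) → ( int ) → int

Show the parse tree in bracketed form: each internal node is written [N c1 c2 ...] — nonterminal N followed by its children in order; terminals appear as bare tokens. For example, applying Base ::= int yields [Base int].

Ty
Base → Ty
( Ty ) → Ty
( Base → Ty ) → Ty
( unit → Ty ) → Ty
( unit → Base ) → Ty
( unit → unit ) → Ty
( unit → unit ) → Base → Ty
( unit → unit ) → ( Ty ) → Ty
( unit → unit ) → ( Base ) → Ty
( unit → unit ) → ( int ) → Ty
( unit → unit ) → ( int ) → Base
( unit → unit ) → ( int ) → int

[Ty [Base ( [Ty [Base unit] → [Ty [Base unit]]] )] → [Ty [Base ( [Ty [Base int]] )] → [Ty [Base int]]]]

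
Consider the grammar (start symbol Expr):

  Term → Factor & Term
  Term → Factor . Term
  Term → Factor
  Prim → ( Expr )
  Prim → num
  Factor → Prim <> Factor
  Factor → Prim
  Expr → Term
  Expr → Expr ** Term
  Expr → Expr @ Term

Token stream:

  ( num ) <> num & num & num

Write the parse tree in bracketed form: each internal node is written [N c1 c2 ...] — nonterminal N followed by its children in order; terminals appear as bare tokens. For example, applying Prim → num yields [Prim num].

Expr
Term
Factor & Term
Prim <> Factor & Term
( Expr ) <> Factor & Term
( Term ) <> Factor & Term
( Factor ) <> Factor & Term
( Prim ) <> Factor & Term
( num ) <> Factor & Term
( num ) <> Prim & Term
( num ) <> num & Term
( num ) <> num & Factor & Term
( num ) <> num & Prim & Term
( num ) <> num & num & Term
( num ) <> num & num & Factor
( num ) <> num & num & Prim
( num ) <> num & num & num

[Expr [Term [Factor [Prim ( [Expr [Term [Factor [Prim num]]]] )] <> [Factor [Prim num]]] & [Term [Factor [Prim num]] & [Term [Factor [Prim num]]]]]]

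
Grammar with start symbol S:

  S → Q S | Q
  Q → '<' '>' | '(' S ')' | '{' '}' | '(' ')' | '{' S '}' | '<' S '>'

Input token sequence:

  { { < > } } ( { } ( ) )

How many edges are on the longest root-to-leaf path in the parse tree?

6

[S [Q { [S [Q { [S [Q < >]] }]] }] [S [Q ( [S [Q { }] [S [Q ( )]]] )]]]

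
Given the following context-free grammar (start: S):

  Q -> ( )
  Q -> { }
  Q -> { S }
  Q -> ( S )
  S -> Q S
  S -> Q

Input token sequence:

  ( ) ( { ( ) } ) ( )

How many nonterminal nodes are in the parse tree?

10

[S [Q ( )] [S [Q ( [S [Q { [S [Q ( )]] }]] )] [S [Q ( )]]]]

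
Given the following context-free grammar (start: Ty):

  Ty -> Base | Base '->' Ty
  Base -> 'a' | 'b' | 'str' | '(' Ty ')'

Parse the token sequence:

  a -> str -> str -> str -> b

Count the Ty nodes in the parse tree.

[Ty [Base a] -> [Ty [Base str] -> [Ty [Base str] -> [Ty [Base str] -> [Ty [Base b]]]]]]

5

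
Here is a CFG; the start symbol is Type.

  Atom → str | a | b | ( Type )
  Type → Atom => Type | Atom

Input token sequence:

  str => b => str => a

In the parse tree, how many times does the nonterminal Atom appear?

4

[Type [Atom str] => [Type [Atom b] => [Type [Atom str] => [Type [Atom a]]]]]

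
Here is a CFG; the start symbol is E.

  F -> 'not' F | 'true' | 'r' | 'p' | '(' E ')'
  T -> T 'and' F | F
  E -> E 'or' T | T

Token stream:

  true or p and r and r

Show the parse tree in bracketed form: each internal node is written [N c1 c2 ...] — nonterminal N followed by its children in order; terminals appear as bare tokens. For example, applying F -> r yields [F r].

E
E or T
T or T
F or T
true or T
true or T and F
true or T and F and F
true or F and F and F
true or p and F and F
true or p and r and F
true or p and r and r

[E [E [T [F true]]] or [T [T [T [F p]] and [F r]] and [F r]]]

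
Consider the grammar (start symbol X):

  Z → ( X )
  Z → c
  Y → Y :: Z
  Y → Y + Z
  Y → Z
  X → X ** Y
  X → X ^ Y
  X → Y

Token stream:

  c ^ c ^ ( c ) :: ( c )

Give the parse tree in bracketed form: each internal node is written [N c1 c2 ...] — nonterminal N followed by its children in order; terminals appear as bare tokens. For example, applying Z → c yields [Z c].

X
X ^ Y
X ^ Y ^ Y
Y ^ Y ^ Y
Z ^ Y ^ Y
c ^ Y ^ Y
c ^ Z ^ Y
c ^ c ^ Y
c ^ c ^ Y :: Z
c ^ c ^ Z :: Z
c ^ c ^ ( X ) :: Z
c ^ c ^ ( Y ) :: Z
c ^ c ^ ( Z ) :: Z
c ^ c ^ ( c ) :: Z
c ^ c ^ ( c ) :: ( X )
c ^ c ^ ( c ) :: ( Y )
c ^ c ^ ( c ) :: ( Z )
c ^ c ^ ( c ) :: ( c )

[X [X [X [Y [Z c]]] ^ [Y [Z c]]] ^ [Y [Y [Z ( [X [Y [Z c]]] )]] :: [Z ( [X [Y [Z c]]] )]]]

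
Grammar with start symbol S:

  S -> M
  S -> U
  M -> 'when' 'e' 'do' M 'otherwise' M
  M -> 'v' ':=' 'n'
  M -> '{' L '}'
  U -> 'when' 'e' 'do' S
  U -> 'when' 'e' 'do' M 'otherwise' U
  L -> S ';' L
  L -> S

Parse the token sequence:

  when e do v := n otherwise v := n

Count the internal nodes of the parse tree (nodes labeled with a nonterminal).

[S [M when e do [M v := n] otherwise [M v := n]]]

4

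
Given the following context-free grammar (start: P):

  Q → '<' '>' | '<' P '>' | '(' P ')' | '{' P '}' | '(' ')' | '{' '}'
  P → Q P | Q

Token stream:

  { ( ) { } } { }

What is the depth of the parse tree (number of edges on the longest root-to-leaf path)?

[P [Q { [P [Q ( )] [P [Q { }]]] }] [P [Q { }]]]

5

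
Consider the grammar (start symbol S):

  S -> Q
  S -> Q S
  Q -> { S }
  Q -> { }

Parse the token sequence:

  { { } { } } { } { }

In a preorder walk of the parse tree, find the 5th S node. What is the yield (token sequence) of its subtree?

{ }

[S [Q { [S [Q { }] [S [Q { }]]] }] [S [Q { }] [S [Q { }]]]]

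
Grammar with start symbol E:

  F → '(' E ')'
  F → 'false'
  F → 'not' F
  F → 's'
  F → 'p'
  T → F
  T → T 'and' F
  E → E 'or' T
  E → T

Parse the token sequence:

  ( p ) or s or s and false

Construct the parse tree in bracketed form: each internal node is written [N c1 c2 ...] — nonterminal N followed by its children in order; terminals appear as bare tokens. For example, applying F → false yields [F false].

E
E or T
E or T or T
T or T or T
F or T or T
( E ) or T or T
( T ) or T or T
( F ) or T or T
( p ) or T or T
( p ) or F or T
( p ) or s or T
( p ) or s or T and F
( p ) or s or F and F
( p ) or s or s and F
( p ) or s or s and false

[E [E [E [T [F ( [E [T [F p]]] )]]] or [T [F s]]] or [T [T [F s]] and [F false]]]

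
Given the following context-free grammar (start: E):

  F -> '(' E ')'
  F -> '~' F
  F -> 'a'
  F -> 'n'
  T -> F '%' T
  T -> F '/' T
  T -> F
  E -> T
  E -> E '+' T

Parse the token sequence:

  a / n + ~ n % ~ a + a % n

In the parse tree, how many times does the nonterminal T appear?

[E [E [E [T [F a] / [T [F n]]]] + [T [F ~ [F n]] % [T [F ~ [F a]]]]] + [T [F a] % [T [F n]]]]

6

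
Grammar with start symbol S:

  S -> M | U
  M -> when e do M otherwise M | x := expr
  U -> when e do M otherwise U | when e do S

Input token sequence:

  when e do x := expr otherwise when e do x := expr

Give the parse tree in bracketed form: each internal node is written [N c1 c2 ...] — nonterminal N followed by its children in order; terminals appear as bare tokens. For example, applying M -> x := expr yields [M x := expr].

S
U
when e do M otherwise U
when e do x := expr otherwise U
when e do x := expr otherwise when e do S
when e do x := expr otherwise when e do M
when e do x := expr otherwise when e do x := expr

[S [U when e do [M x := expr] otherwise [U when e do [S [M x := expr]]]]]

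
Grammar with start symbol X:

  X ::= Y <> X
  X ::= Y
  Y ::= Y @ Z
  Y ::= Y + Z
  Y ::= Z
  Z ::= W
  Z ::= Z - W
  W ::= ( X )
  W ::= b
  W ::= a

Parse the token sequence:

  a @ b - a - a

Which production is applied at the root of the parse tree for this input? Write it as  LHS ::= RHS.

X ::= Y

[X [Y [Y [Z [W a]]] @ [Z [Z [Z [W b]] - [W a]] - [W a]]]]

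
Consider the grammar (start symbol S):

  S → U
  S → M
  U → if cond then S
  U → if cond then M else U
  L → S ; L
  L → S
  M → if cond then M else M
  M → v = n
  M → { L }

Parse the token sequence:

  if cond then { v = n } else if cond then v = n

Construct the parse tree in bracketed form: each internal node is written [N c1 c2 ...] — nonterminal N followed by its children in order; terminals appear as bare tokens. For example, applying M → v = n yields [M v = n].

[S [U if cond then [M { [L [S [M v = n]]] }] else [U if cond then [S [M v = n]]]]]

S
U
if cond then M else U
if cond then { L } else U
if cond then { S } else U
if cond then { M } else U
if cond then { v = n } else U
if cond then { v = n } else if cond then S
if cond then { v = n } else if cond then M
if cond then { v = n } else if cond then v = n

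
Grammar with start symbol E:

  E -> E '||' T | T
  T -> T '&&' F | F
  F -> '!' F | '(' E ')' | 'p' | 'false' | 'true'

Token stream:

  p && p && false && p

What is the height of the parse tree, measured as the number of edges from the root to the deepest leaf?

[E [T [T [T [T [F p]] && [F p]] && [F false]] && [F p]]]

6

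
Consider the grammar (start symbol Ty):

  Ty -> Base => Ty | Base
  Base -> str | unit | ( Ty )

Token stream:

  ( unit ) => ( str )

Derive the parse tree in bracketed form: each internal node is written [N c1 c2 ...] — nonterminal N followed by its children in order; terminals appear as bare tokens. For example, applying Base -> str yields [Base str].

Ty
Base => Ty
( Ty ) => Ty
( Base ) => Ty
( unit ) => Ty
( unit ) => Base
( unit ) => ( Ty )
( unit ) => ( Base )
( unit ) => ( str )

[Ty [Base ( [Ty [Base unit]] )] => [Ty [Base ( [Ty [Base str]] )]]]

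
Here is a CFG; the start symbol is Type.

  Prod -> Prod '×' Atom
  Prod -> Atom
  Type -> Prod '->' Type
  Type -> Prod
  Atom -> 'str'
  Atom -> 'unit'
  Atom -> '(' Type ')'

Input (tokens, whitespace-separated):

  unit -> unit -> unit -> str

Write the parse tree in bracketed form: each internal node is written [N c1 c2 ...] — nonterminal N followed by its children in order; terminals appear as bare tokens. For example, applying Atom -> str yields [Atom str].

Type
Prod -> Type
Atom -> Type
unit -> Type
unit -> Prod -> Type
unit -> Atom -> Type
unit -> unit -> Type
unit -> unit -> Prod -> Type
unit -> unit -> Atom -> Type
unit -> unit -> unit -> Type
unit -> unit -> unit -> Prod
unit -> unit -> unit -> Atom
unit -> unit -> unit -> str

[Type [Prod [Atom unit]] -> [Type [Prod [Atom unit]] -> [Type [Prod [Atom unit]] -> [Type [Prod [Atom str]]]]]]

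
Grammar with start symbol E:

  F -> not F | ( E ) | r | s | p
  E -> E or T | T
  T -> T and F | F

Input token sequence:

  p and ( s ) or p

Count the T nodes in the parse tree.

4

[E [E [T [T [F p]] and [F ( [E [T [F s]]] )]]] or [T [F p]]]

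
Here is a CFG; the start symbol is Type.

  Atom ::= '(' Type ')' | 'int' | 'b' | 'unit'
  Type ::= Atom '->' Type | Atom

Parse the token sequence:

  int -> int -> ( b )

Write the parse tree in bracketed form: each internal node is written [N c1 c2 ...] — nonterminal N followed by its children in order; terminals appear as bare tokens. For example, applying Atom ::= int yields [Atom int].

Type
Atom -> Type
int -> Type
int -> Atom -> Type
int -> int -> Type
int -> int -> Atom
int -> int -> ( Type )
int -> int -> ( Atom )
int -> int -> ( b )

[Type [Atom int] -> [Type [Atom int] -> [Type [Atom ( [Type [Atom b]] )]]]]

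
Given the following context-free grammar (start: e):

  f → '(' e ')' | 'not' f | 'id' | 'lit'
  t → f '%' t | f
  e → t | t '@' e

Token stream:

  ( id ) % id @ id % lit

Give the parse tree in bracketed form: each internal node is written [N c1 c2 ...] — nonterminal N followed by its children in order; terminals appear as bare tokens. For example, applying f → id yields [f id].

[e [t [f ( [e [t [f id]]] )] % [t [f id]]] @ [e [t [f id] % [t [f lit]]]]]

e
t @ e
f % t @ e
( e ) % t @ e
( t ) % t @ e
( f ) % t @ e
( id ) % t @ e
( id ) % f @ e
( id ) % id @ e
( id ) % id @ t
( id ) % id @ f % t
( id ) % id @ id % t
( id ) % id @ id % f
( id ) % id @ id % lit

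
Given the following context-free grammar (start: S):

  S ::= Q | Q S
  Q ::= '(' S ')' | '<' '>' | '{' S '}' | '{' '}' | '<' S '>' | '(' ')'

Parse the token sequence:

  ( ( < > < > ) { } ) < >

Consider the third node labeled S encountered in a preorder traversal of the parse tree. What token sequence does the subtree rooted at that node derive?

< > < >

[S [Q ( [S [Q ( [S [Q < >] [S [Q < >]]] )] [S [Q { }]]] )] [S [Q < >]]]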